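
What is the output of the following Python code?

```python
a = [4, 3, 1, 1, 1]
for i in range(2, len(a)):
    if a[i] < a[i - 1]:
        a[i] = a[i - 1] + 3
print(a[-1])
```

12

i=2: 1<3, a[2] = 3+3 = 6 → [4, 3, 6, 1, 1]
i=3: 1<6, a[3] = 6+3 = 9 → [4, 3, 6, 9, 1]
i=4: 1<9, a[4] = 9+3 = 12 → [4, 3, 6, 9, 12]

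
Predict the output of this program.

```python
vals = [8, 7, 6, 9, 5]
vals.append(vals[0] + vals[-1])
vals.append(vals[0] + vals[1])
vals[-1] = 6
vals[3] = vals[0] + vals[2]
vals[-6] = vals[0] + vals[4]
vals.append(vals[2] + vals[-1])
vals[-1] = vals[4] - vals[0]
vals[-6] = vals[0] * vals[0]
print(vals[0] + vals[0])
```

append vals[0]+vals[-1] = 8+5 = 13 → [8, 7, 6, 9, 5, 13]
append vals[0]+vals[1] = 8+7 = 15 → [8, 7, 6, 9, 5, 13, 15]
vals[-1] = 6 → [8, 7, 6, 9, 5, 13, 6]
vals[3] = vals[0]+vals[2] = 8+6 = 14 → [8, 7, 6, 14, 5, 13, 6]
vals[-6] = vals[0]+vals[4] = 8+5 = 13 → [8, 13, 6, 14, 5, 13, 6]
append vals[2]+vals[-1] = 6+6 = 12 → [8, 13, 6, 14, 5, 13, 6, 12]
vals[-1] = vals[4]-vals[0] = 5-8 = -3 → [8, 13, 6, 14, 5, 13, 6, -3]
vals[-6] = vals[0]*vals[0] = 8*8 = 64 → [8, 13, 64, 14, 5, 13, 6, -3]
vals[0]+vals[0] = 8+8 = 16

16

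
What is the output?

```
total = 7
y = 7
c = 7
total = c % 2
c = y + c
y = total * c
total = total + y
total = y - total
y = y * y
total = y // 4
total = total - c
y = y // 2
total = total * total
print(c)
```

14

total = 7%2 = 1
c = 7+7 = 14
y = 1*14 = 14
total = 1+14 = 15
total = 14-15 = -1
y = 14*14 = 196
total = 196//4 = 49
total = 49-14 = 35
y = 196//2 = 98
total = 35*35 = 1225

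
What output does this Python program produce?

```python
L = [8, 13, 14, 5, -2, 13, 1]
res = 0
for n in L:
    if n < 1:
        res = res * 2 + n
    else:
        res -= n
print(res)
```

n=8: not <1, res = 0-8 = -8
n=13: not <1, res = (-8)-13 = -21
n=14: not <1, res = (-21)-14 = -35
n=5: not <1, res = (-35)-5 = -40
n=-2: <1, res = (-40)*2+(-2) = -82
n=13: not <1, res = (-82)-13 = -95
n=1: not <1, res = (-95)-1 = -96

-96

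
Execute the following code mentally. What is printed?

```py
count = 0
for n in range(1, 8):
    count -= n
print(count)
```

-28

n=1: count = 0-1 = -1
n=2: count = (-1)-2 = -3
n=3: count = (-3)-3 = -6
n=4: count = (-6)-4 = -10
n=5: count = (-10)-5 = -15
n=6: count = (-15)-6 = -21
n=7: count = (-21)-7 = -28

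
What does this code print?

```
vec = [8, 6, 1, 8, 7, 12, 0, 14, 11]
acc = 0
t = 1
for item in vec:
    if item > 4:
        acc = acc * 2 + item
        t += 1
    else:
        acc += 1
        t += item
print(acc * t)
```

9099

item=8: >4, acc = 0*2+8 = 8; t=2
item=6: >4, acc = 8*2+6 = 22; t=3
item=1: not >4, acc = 22+1 = 23; t=4
item=8: >4, acc = 23*2+8 = 54; t=5
item=7: >4, acc = 54*2+7 = 115; t=6
item=12: >4, acc = 115*2+12 = 242; t=7
item=0: not >4, acc = 242+1 = 243; t=7
item=14: >4, acc = 243*2+14 = 500; t=8
item=11: >4, acc = 500*2+11 = 1011; t=9
acc*t = 1011*9 = 9099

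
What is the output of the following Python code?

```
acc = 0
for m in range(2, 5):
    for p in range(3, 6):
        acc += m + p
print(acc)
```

63

m=2,p=3: acc = 0+5 = 5
m=2,p=4: acc = 5+6 = 11
m=2,p=5: acc = 11+7 = 18
m=3,p=3: acc = 18+6 = 24
m=3,p=4: acc = 24+7 = 31
m=3,p=5: acc = 31+8 = 39
m=4,p=3: acc = 39+7 = 46
m=4,p=4: acc = 46+8 = 54
m=4,p=5: acc = 54+9 = 63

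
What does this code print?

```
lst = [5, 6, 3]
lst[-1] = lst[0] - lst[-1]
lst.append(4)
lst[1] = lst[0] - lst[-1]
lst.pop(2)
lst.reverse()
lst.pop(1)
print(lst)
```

lst[-1] = lst[0]-lst[-1] = 5-3 = 2 → [5, 6, 2]
append 4 → [5, 6, 2, 4]
lst[1] = lst[0]-lst[-1] = 5-4 = 1 → [5, 1, 2, 4]
pop(2) removes 2 → [5, 1, 4]
reverse → [4, 1, 5]
pop(1) removes 1 → [4, 5]

[4, 5]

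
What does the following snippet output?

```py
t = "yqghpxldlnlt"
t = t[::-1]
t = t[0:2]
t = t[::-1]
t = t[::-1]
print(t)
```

tl

reverse → 'tlnldlxphgqy'
slice [0:2] → 'tl'
reverse → 'lt'
reverse → 'tl'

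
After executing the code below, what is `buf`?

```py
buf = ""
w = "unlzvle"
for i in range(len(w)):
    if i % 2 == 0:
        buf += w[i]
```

'ulve'

i=0: add 'u' → 'u'
i=1: skip
i=2: add 'l' → 'ul'
i=3: skip
i=4: add 'v' → 'ulv'
i=5: skip
i=6: add 'e' → 'ulve'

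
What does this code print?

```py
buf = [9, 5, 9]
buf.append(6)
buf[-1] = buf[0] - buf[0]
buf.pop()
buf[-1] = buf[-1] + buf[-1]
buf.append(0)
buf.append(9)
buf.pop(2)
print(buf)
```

[9, 5, 0, 9]

append 6 → [9, 5, 9, 6]
buf[-1] = buf[0]-buf[0] = 9-9 = 0 → [9, 5, 9, 0]
pop() removes 0 → [9, 5, 9]
buf[-1] = buf[-1]+buf[-1] = 9+9 = 18 → [9, 5, 18]
append 0 → [9, 5, 18, 0]
append 9 → [9, 5, 18, 0, 9]
pop(2) removes 18 → [9, 5, 0, 9]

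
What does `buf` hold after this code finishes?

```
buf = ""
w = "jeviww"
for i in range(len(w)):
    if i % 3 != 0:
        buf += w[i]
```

i=0: skip
i=1: add 'e' → 'e'
i=2: add 'v' → 'ev'
i=3: skip
i=4: add 'w' → 'evw'
i=5: add 'w' → 'evww'

'evww'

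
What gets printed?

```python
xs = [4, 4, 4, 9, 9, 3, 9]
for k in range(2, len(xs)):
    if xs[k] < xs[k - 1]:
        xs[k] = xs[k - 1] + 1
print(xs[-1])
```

k=2: 4>=4, unchanged → [4, 4, 4, 9, 9, 3, 9]
k=3: 9>=4, unchanged → [4, 4, 4, 9, 9, 3, 9]
k=4: 9>=9, unchanged → [4, 4, 4, 9, 9, 3, 9]
k=5: 3<9, xs[5] = 9+1 = 10 → [4, 4, 4, 9, 9, 10, 9]
k=6: 9<10, xs[6] = 10+1 = 11 → [4, 4, 4, 9, 9, 10, 11]

11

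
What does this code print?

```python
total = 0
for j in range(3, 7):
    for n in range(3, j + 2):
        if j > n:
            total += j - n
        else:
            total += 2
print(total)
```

j=3,n=3: not 3>3, total = 0+2 = 2
j=3,n=4: not 3>4, total = 2+2 = 4
j=4,n=3: 4>3, total = 4+1 = 5
j=4,n=4: not 4>4, total = 5+2 = 7
j=4,n=5: not 4>5, total = 7+2 = 9
j=5,n=3: 5>3, total = 9+2 = 11
j=5,n=4: 5>4, total = 11+1 = 12
j=5,n=5: not 5>5, total = 12+2 = 14
j=5,n=6: not 5>6, total = 14+2 = 16
j=6,n=3: 6>3, total = 16+3 = 19
j=6,n=4: 6>4, total = 19+2 = 21
j=6,n=5: 6>5, total = 21+1 = 22
j=6,n=6: not 6>6, total = 22+2 = 24
j=6,n=7: not 6>7, total = 24+2 = 26

26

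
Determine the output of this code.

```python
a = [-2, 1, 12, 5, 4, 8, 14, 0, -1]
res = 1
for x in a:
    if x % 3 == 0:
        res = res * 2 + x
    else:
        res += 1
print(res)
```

45

x=-2: not %3==0, res = 1+1 = 2
x=1: not %3==0, res = 2+1 = 3
x=12: %3==0, res = 3*2+12 = 18
x=5: not %3==0, res = 18+1 = 19
x=4: not %3==0, res = 19+1 = 20
x=8: not %3==0, res = 20+1 = 21
x=14: not %3==0, res = 21+1 = 22
x=0: %3==0, res = 22*2+0 = 44
x=-1: not %3==0, res = 44+1 = 45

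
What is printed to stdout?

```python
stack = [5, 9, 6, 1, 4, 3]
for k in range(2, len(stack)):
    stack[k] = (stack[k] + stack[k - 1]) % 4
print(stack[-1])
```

k=2: stack[2] = (6+9)%4 = 3 → [5, 9, 3, 1, 4, 3]
k=3: stack[3] = (1+3)%4 = 0 → [5, 9, 3, 0, 4, 3]
k=4: stack[4] = (4+0)%4 = 0 → [5, 9, 3, 0, 0, 3]
k=5: stack[5] = (3+0)%4 = 3 → [5, 9, 3, 0, 0, 3]

3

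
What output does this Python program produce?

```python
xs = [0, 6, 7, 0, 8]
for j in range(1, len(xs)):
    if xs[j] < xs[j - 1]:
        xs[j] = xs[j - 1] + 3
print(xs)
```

[0, 6, 7, 10, 13]

j=1: 6>=0, unchanged → [0, 6, 7, 0, 8]
j=2: 7>=6, unchanged → [0, 6, 7, 0, 8]
j=3: 0<7, xs[3] = 7+3 = 10 → [0, 6, 7, 10, 8]
j=4: 8<10, xs[4] = 10+3 = 13 → [0, 6, 7, 10, 13]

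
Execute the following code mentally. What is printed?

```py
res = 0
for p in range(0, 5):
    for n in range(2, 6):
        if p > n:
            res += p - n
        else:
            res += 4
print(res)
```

p=0,n=2: not 0>2, res = 0+4 = 4
p=0,n=3: not 0>3, res = 4+4 = 8
p=0,n=4: not 0>4, res = 8+4 = 12
p=0,n=5: not 0>5, res = 12+4 = 16
p=1,n=2: not 1>2, res = 16+4 = 20
p=1,n=3: not 1>3, res = 20+4 = 24
p=1,n=4: not 1>4, res = 24+4 = 28
p=1,n=5: not 1>5, res = 28+4 = 32
p=2,n=2: not 2>2, res = 32+4 = 36
p=2,n=3: not 2>3, res = 36+4 = 40
p=2,n=4: not 2>4, res = 40+4 = 44
p=2,n=5: not 2>5, res = 44+4 = 48
p=3,n=2: 3>2, res = 48+1 = 49
p=3,n=3: not 3>3, res = 49+4 = 53
p=3,n=4: not 3>4, res = 53+4 = 57
p=3,n=5: not 3>5, res = 57+4 = 61
p=4,n=2: 4>2, res = 61+2 = 63
p=4,n=3: 4>3, res = 63+1 = 64
p=4,n=4: not 4>4, res = 64+4 = 68
p=4,n=5: not 4>5, res = 68+4 = 72

72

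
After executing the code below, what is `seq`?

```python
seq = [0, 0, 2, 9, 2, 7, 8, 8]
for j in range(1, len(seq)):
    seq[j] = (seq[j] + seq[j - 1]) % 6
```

j=1: seq[1] = (0+0)%6 = 0 → [0, 0, 2, 9, 2, 7, 8, 8]
j=2: seq[2] = (2+0)%6 = 2 → [0, 0, 2, 9, 2, 7, 8, 8]
j=3: seq[3] = (9+2)%6 = 5 → [0, 0, 2, 5, 2, 7, 8, 8]
j=4: seq[4] = (2+5)%6 = 1 → [0, 0, 2, 5, 1, 7, 8, 8]
j=5: seq[5] = (7+1)%6 = 2 → [0, 0, 2, 5, 1, 2, 8, 8]
j=6: seq[6] = (8+2)%6 = 4 → [0, 0, 2, 5, 1, 2, 4, 8]
j=7: seq[7] = (8+4)%6 = 0 → [0, 0, 2, 5, 1, 2, 4, 0]

[0, 0, 2, 5, 1, 2, 4, 0]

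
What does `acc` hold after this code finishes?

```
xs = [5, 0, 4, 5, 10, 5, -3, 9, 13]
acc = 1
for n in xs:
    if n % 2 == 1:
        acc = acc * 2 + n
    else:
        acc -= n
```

75

n=5: odd, acc = 1*2+5 = 7
n=0: not odd, acc = 7-0 = 7
n=4: not odd, acc = 7-4 = 3
n=5: odd, acc = 3*2+5 = 11
n=10: not odd, acc = 11-10 = 1
n=5: odd, acc = 1*2+5 = 7
n=-3: odd, acc = 7*2+(-3) = 11
n=9: odd, acc = 11*2+9 = 31
n=13: odd, acc = 31*2+13 = 75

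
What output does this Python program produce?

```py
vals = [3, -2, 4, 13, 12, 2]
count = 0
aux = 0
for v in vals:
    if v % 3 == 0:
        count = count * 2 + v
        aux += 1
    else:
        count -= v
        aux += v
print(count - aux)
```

v=3: %3==0, count = 0*2+3 = 3; aux=1
v=-2: not %3==0, count = 3-(-2) = 5; aux=-1
v=4: not %3==0, count = 5-4 = 1; aux=3
v=13: not %3==0, count = 1-13 = -12; aux=16
v=12: %3==0, count = (-12)*2+12 = -12; aux=17
v=2: not %3==0, count = (-12)-2 = -14; aux=19
count-aux = (-14)-19 = -33

-33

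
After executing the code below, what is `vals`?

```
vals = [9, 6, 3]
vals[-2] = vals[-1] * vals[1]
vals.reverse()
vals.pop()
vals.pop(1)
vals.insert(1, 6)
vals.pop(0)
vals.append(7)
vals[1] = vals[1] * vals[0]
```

vals[-2] = vals[-1]*vals[1] = 3*6 = 18 → [9, 18, 3]
reverse → [3, 18, 9]
pop() removes 9 → [3, 18]
pop(1) removes 18 → [3]
insert 6 at 1 → [3, 6]
pop(0) removes 3 → [6]
append 7 → [6, 7]
vals[1] = vals[1]*vals[0] = 7*6 = 42 → [6, 42]

[6, 42]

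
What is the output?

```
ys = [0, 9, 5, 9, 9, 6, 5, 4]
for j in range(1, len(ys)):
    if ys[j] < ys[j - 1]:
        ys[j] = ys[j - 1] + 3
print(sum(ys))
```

126

j=1: 9>=0, unchanged → [0, 9, 5, 9, 9, 6, 5, 4]
j=2: 5<9, ys[2] = 9+3 = 12 → [0, 9, 12, 9, 9, 6, 5, 4]
j=3: 9<12, ys[3] = 12+3 = 15 → [0, 9, 12, 15, 9, 6, 5, 4]
j=4: 9<15, ys[4] = 15+3 = 18 → [0, 9, 12, 15, 18, 6, 5, 4]
j=5: 6<18, ys[5] = 18+3 = 21 → [0, 9, 12, 15, 18, 21, 5, 4]
j=6: 5<21, ys[6] = 21+3 = 24 → [0, 9, 12, 15, 18, 21, 24, 4]
j=7: 4<24, ys[7] = 24+3 = 27 → [0, 9, 12, 15, 18, 21, 24, 27]
sum = 126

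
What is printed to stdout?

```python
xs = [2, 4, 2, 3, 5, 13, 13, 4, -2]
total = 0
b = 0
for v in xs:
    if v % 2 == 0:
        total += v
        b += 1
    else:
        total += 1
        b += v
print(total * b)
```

v=2: even, total = 0+2 = 2; b=1
v=4: even, total = 2+4 = 6; b=2
v=2: even, total = 6+2 = 8; b=3
v=3: not even, total = 8+1 = 9; b=6
v=5: not even, total = 9+1 = 10; b=11
v=13: not even, total = 10+1 = 11; b=24
v=13: not even, total = 11+1 = 12; b=37
v=4: even, total = 12+4 = 16; b=38
v=-2: even, total = 16+(-2) = 14; b=39
total*b = 14*39 = 546

546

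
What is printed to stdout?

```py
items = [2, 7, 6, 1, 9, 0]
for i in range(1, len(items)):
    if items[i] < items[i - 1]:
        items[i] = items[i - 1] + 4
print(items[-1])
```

23

i=1: 7>=2, unchanged → [2, 7, 6, 1, 9, 0]
i=2: 6<7, items[2] = 7+4 = 11 → [2, 7, 11, 1, 9, 0]
i=3: 1<11, items[3] = 11+4 = 15 → [2, 7, 11, 15, 9, 0]
i=4: 9<15, items[4] = 15+4 = 19 → [2, 7, 11, 15, 19, 0]
i=5: 0<19, items[5] = 19+4 = 23 → [2, 7, 11, 15, 19, 23]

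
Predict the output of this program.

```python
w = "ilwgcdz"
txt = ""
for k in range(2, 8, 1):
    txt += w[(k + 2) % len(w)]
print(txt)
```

k=2: add w[4]='c' → 'c'
k=3: add w[5]='d' → 'cd'
k=4: add w[6]='z' → 'cdz'
k=5: add w[0]='i' → 'cdzi'
k=6: add w[1]='l' → 'cdzil'
k=7: add w[2]='w' → 'cdzilw'

cdzilw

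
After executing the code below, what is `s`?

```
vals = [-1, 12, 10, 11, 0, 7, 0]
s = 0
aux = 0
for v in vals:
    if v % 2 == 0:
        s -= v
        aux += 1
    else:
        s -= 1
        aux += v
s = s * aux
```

-525

v=-1: not even, s = 0-1 = -1; aux=-1
v=12: even, s = (-1)-12 = -13; aux=0
v=10: even, s = (-13)-10 = -23; aux=1
v=11: not even, s = (-23)-1 = -24; aux=12
v=0: even, s = (-24)-0 = -24; aux=13
v=7: not even, s = (-24)-1 = -25; aux=20
v=0: even, s = (-25)-0 = -25; aux=21
s*aux = (-25)*21 = -525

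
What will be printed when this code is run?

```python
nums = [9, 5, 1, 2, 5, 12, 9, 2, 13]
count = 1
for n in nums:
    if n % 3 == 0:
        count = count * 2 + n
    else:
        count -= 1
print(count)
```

59

n=9: %3==0, count = 1*2+9 = 11
n=5: not %3==0, count = 11-1 = 10
n=1: not %3==0, count = 10-1 = 9
n=2: not %3==0, count = 9-1 = 8
n=5: not %3==0, count = 8-1 = 7
n=12: %3==0, count = 7*2+12 = 26
n=9: %3==0, count = 26*2+9 = 61
n=2: not %3==0, count = 61-1 = 60
n=13: not %3==0, count = 60-1 = 59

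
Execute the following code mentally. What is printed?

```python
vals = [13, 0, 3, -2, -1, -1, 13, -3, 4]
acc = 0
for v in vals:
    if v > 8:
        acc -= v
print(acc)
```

-26

v=13: >8, acc = 0-13 = -13
v=0: not >8
v=3: not >8
v=-2: not >8
v=-1: not >8
v=-1: not >8
v=13: >8, acc = (-13)-13 = -26
v=-3: not >8
v=4: not >8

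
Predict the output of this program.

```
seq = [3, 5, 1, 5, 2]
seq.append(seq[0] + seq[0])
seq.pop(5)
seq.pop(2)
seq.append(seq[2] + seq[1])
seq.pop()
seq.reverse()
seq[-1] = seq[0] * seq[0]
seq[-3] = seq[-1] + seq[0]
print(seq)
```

[2, 6, 5, 4]

append seq[0]+seq[0] = 3+3 = 6 → [3, 5, 1, 5, 2, 6]
pop(5) removes 6 → [3, 5, 1, 5, 2]
pop(2) removes 1 → [3, 5, 5, 2]
append seq[2]+seq[1] = 5+5 = 10 → [3, 5, 5, 2, 10]
pop() removes 10 → [3, 5, 5, 2]
reverse → [2, 5, 5, 3]
seq[-1] = seq[0]*seq[0] = 2*2 = 4 → [2, 5, 5, 4]
seq[-3] = seq[-1]+seq[0] = 4+2 = 6 → [2, 6, 5, 4]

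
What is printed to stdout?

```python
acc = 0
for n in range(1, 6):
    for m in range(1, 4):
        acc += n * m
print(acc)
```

90

n=1,m=1: acc = 0+1 = 1
n=1,m=2: acc = 1+2 = 3
n=1,m=3: acc = 3+3 = 6
n=2,m=1: acc = 6+2 = 8
n=2,m=2: acc = 8+4 = 12
n=2,m=3: acc = 12+6 = 18
n=3,m=1: acc = 18+3 = 21
n=3,m=2: acc = 21+6 = 27
n=3,m=3: acc = 27+9 = 36
n=4,m=1: acc = 36+4 = 40
n=4,m=2: acc = 40+8 = 48
n=4,m=3: acc = 48+12 = 60
n=5,m=1: acc = 60+5 = 65
n=5,m=2: acc = 65+10 = 75
n=5,m=3: acc = 75+15 = 90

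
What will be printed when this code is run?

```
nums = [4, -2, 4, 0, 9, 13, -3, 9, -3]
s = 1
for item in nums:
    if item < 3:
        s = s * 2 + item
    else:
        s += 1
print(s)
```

item=4: not <3, s = 1+1 = 2
item=-2: <3, s = 2*2+(-2) = 2
item=4: not <3, s = 2+1 = 3
item=0: <3, s = 3*2+0 = 6
item=9: not <3, s = 6+1 = 7
item=13: not <3, s = 7+1 = 8
item=-3: <3, s = 8*2+(-3) = 13
item=9: not <3, s = 13+1 = 14
item=-3: <3, s = 14*2+(-3) = 25

25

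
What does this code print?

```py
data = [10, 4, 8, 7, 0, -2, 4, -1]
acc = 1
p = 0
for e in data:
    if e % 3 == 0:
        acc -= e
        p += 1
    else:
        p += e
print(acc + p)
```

e=10: not %3==0; p=10
e=4: not %3==0; p=14
e=8: not %3==0; p=22
e=7: not %3==0; p=29
e=0: %3==0, acc = 1-0 = 1; p=30
e=-2: not %3==0; p=28
e=4: not %3==0; p=32
e=-1: not %3==0; p=31
acc+p = 1+31 = 32

32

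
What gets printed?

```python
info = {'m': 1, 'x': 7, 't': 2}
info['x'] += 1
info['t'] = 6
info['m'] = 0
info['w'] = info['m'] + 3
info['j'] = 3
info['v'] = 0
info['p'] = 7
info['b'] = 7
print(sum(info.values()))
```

34

info['x'] = 7+1 = 8 → {'m': 1, 'x': 8, 't': 2}
info['t'] = 6 → {'m': 1, 'x': 8, 't': 6}
info['m'] = 0 → {'m': 0, 'x': 8, 't': 6}
info['w'] = info['m']+3 = 3 → {'m': 0, 'x': 8, 't': 6, 'w': 3}
info['j'] = 3 → {'m': 0, 'x': 8, 't': 6, 'w': 3, 'j': 3}
info['v'] = 0 → {'m': 0, 'x': 8, 't': 6, 'w': 3, 'j': 3, 'v': 0}
info['p'] = 7 → {'m': 0, 'x': 8, 't': 6, 'w': 3, 'j': 3, 'v': 0, 'p': 7}
info['b'] = 7 → {'m': 0, 'x': 8, 't': 6, 'w': 3, 'j': 3, 'v': 0, 'p': 7, 'b': 7}
sum of values = 34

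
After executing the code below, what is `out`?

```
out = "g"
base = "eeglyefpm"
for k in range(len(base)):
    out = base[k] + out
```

k=0: prepend 'e' → 'eg'
k=1: prepend 'e' → 'eeg'
k=2: prepend 'g' → 'geeg'
k=3: prepend 'l' → 'lgeeg'
k=4: prepend 'y' → 'ylgeeg'
k=5: prepend 'e' → 'eylgeeg'
k=6: prepend 'f' → 'feylgeeg'
k=7: prepend 'p' → 'pfeylgeeg'
k=8: prepend 'm' → 'mpfeylgeeg'

'mpfeylgeeg'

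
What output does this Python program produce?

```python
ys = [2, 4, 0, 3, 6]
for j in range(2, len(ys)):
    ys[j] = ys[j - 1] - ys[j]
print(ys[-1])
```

j=2: ys[2] = 4-0 = 4 → [2, 4, 4, 3, 6]
j=3: ys[3] = 4-3 = 1 → [2, 4, 4, 1, 6]
j=4: ys[4] = 1-6 = -5 → [2, 4, 4, 1, -5]

-5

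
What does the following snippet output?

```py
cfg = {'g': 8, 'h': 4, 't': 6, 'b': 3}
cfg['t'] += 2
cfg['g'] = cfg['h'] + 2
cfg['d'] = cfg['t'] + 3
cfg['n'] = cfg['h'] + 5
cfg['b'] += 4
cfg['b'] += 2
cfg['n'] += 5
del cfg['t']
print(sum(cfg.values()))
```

44

cfg['t'] = 6+2 = 8 → {'g': 8, 'h': 4, 't': 8, 'b': 3}
cfg['g'] = cfg['h']+2 = 6 → {'g': 6, 'h': 4, 't': 8, 'b': 3}
cfg['d'] = cfg['t']+3 = 11 → {'g': 6, 'h': 4, 't': 8, 'b': 3, 'd': 11}
cfg['n'] = cfg['h']+5 = 9 → {'g': 6, 'h': 4, 't': 8, 'b': 3, 'd': 11, 'n': 9}
cfg['b'] = 3+4 = 7 → {'g': 6, 'h': 4, 't': 8, 'b': 7, 'd': 11, 'n': 9}
cfg['b'] = 7+2 = 9 → {'g': 6, 'h': 4, 't': 8, 'b': 9, 'd': 11, 'n': 9}
cfg['n'] = 9+5 = 14 → {'g': 6, 'h': 4, 't': 8, 'b': 9, 'd': 11, 'n': 14}
del 't' → {'g': 6, 'h': 4, 'b': 9, 'd': 11, 'n': 14}
sum of values = 44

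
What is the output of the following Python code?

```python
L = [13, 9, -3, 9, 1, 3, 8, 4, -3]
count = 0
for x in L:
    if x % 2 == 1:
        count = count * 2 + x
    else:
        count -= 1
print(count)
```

1147

x=13: odd, count = 0*2+13 = 13
x=9: odd, count = 13*2+9 = 35
x=-3: odd, count = 35*2+(-3) = 67
x=9: odd, count = 67*2+9 = 143
x=1: odd, count = 143*2+1 = 287
x=3: odd, count = 287*2+3 = 577
x=8: not odd, count = 577-1 = 576
x=4: not odd, count = 576-1 = 575
x=-3: odd, count = 575*2+(-3) = 1147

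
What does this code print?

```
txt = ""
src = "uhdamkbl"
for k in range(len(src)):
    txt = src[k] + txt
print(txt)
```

lbkmadhu

k=0: prepend 'u' → 'u'
k=1: prepend 'h' → 'hu'
k=2: prepend 'd' → 'dhu'
k=3: prepend 'a' → 'adhu'
k=4: prepend 'm' → 'madhu'
k=5: prepend 'k' → 'kmadhu'
k=6: prepend 'b' → 'bkmadhu'
k=7: prepend 'l' → 'lbkmadhu'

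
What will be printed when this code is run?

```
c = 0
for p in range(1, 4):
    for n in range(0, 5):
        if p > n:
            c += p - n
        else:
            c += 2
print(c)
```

28

p=1,n=0: 1>0, c = 0+1 = 1
p=1,n=1: not 1>1, c = 1+2 = 3
p=1,n=2: not 1>2, c = 3+2 = 5
p=1,n=3: not 1>3, c = 5+2 = 7
p=1,n=4: not 1>4, c = 7+2 = 9
p=2,n=0: 2>0, c = 9+2 = 11
p=2,n=1: 2>1, c = 11+1 = 12
p=2,n=2: not 2>2, c = 12+2 = 14
p=2,n=3: not 2>3, c = 14+2 = 16
p=2,n=4: not 2>4, c = 16+2 = 18
p=3,n=0: 3>0, c = 18+3 = 21
p=3,n=1: 3>1, c = 21+2 = 23
p=3,n=2: 3>2, c = 23+1 = 24
p=3,n=3: not 3>3, c = 24+2 = 26
p=3,n=4: not 3>4, c = 26+2 = 28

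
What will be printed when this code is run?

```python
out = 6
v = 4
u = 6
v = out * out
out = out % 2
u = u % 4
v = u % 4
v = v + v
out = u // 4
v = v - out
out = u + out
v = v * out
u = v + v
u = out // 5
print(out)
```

2

v = 6*6 = 36
out = 6%2 = 0
u = 6%4 = 2
v = 2%4 = 2
v = 2+2 = 4
out = 2//4 = 0
v = 4-0 = 4
out = 2+0 = 2
v = 4*2 = 8
u = 8+8 = 16
u = 2//5 = 0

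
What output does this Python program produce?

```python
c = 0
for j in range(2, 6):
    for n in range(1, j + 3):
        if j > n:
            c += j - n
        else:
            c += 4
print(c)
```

68

j=2,n=1: 2>1, c = 0+1 = 1
j=2,n=2: not 2>2, c = 1+4 = 5
j=2,n=3: not 2>3, c = 5+4 = 9
j=2,n=4: not 2>4, c = 9+4 = 13
j=3,n=1: 3>1, c = 13+2 = 15
j=3,n=2: 3>2, c = 15+1 = 16
j=3,n=3: not 3>3, c = 16+4 = 20
j=3,n=4: not 3>4, c = 20+4 = 24
j=3,n=5: not 3>5, c = 24+4 = 28
j=4,n=1: 4>1, c = 28+3 = 31
j=4,n=2: 4>2, c = 31+2 = 33
j=4,n=3: 4>3, c = 33+1 = 34
j=4,n=4: not 4>4, c = 34+4 = 38
j=4,n=5: not 4>5, c = 38+4 = 42
j=4,n=6: not 4>6, c = 42+4 = 46
j=5,n=1: 5>1, c = 46+4 = 50
j=5,n=2: 5>2, c = 50+3 = 53
j=5,n=3: 5>3, c = 53+2 = 55
j=5,n=4: 5>4, c = 55+1 = 56
j=5,n=5: not 5>5, c = 56+4 = 60
j=5,n=6: not 5>6, c = 60+4 = 64
j=5,n=7: not 5>7, c = 64+4 = 68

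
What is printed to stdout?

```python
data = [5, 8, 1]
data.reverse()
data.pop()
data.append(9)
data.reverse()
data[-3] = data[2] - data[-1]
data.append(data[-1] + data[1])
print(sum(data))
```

reverse → [1, 8, 5]
pop() removes 5 → [1, 8]
append 9 → [1, 8, 9]
reverse → [9, 8, 1]
data[-3] = data[2]-data[-1] = 1-1 = 0 → [0, 8, 1]
append data[-1]+data[1] = 1+8 = 9 → [0, 8, 1, 9]
sum = 18

18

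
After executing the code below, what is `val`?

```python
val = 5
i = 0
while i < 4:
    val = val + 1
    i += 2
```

i=0: val = 5+1 = 6
i=2: val = 6+1 = 7

7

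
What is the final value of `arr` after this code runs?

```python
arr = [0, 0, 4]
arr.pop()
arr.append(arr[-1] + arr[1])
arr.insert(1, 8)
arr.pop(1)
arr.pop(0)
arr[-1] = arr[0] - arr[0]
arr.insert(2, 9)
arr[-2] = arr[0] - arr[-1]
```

[0, -9, 9]

pop() removes 4 → [0, 0]
append arr[-1]+arr[1] = 0+0 = 0 → [0, 0, 0]
insert 8 at 1 → [0, 8, 0, 0]
pop(1) removes 8 → [0, 0, 0]
pop(0) removes 0 → [0, 0]
arr[-1] = arr[0]-arr[0] = 0-0 = 0 → [0, 0]
insert 9 at 2 → [0, 0, 9]
arr[-2] = arr[0]-arr[-1] = 0-9 = -9 → [0, -9, 9]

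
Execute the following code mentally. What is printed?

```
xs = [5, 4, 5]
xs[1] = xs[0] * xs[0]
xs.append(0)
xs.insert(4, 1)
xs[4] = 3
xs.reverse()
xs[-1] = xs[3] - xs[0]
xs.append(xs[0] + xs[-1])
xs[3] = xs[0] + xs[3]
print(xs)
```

xs[1] = xs[0]*xs[0] = 5*5 = 25 → [5, 25, 5]
append 0 → [5, 25, 5, 0]
insert 1 at 4 → [5, 25, 5, 0, 1]
xs[4] = 3 → [5, 25, 5, 0, 3]
reverse → [3, 0, 5, 25, 5]
xs[-1] = xs[3]-xs[0] = 25-3 = 22 → [3, 0, 5, 25, 22]
append xs[0]+xs[-1] = 3+22 = 25 → [3, 0, 5, 25, 22, 25]
xs[3] = xs[0]+xs[3] = 3+25 = 28 → [3, 0, 5, 28, 22, 25]

[3, 0, 5, 28, 22, 25]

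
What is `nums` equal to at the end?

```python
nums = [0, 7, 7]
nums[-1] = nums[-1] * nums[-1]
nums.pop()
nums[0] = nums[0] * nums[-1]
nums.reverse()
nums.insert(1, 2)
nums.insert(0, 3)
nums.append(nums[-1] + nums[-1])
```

[3, 7, 2, 0, 0]

nums[-1] = nums[-1]*nums[-1] = 7*7 = 49 → [0, 7, 49]
pop() removes 49 → [0, 7]
nums[0] = nums[0]*nums[-1] = 0*7 = 0 → [0, 7]
reverse → [7, 0]
insert 2 at 1 → [7, 2, 0]
insert 3 at 0 → [3, 7, 2, 0]
append nums[-1]+nums[-1] = 0+0 = 0 → [3, 7, 2, 0, 0]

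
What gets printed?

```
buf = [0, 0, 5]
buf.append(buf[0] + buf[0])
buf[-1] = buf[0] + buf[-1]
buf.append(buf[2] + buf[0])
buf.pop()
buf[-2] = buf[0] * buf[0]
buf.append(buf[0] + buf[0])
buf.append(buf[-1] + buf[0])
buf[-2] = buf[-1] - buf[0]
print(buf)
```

append buf[0]+buf[0] = 0+0 = 0 → [0, 0, 5, 0]
buf[-1] = buf[0]+buf[-1] = 0+0 = 0 → [0, 0, 5, 0]
append buf[2]+buf[0] = 5+0 = 5 → [0, 0, 5, 0, 5]
pop() removes 5 → [0, 0, 5, 0]
buf[-2] = buf[0]*buf[0] = 0*0 = 0 → [0, 0, 0, 0]
append buf[0]+buf[0] = 0+0 = 0 → [0, 0, 0, 0, 0]
append buf[-1]+buf[0] = 0+0 = 0 → [0, 0, 0, 0, 0, 0]
buf[-2] = buf[-1]-buf[0] = 0-0 = 0 → [0, 0, 0, 0, 0, 0]

[0, 0, 0, 0, 0, 0]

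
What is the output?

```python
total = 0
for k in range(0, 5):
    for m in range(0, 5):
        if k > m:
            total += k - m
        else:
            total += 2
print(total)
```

50

k=0,m=0: not 0>0, total = 0+2 = 2
k=0,m=1: not 0>1, total = 2+2 = 4
k=0,m=2: not 0>2, total = 4+2 = 6
k=0,m=3: not 0>3, total = 6+2 = 8
k=0,m=4: not 0>4, total = 8+2 = 10
k=1,m=0: 1>0, total = 10+1 = 11
k=1,m=1: not 1>1, total = 11+2 = 13
k=1,m=2: not 1>2, total = 13+2 = 15
k=1,m=3: not 1>3, total = 15+2 = 17
k=1,m=4: not 1>4, total = 17+2 = 19
k=2,m=0: 2>0, total = 19+2 = 21
k=2,m=1: 2>1, total = 21+1 = 22
k=2,m=2: not 2>2, total = 22+2 = 24
k=2,m=3: not 2>3, total = 24+2 = 26
k=2,m=4: not 2>4, total = 26+2 = 28
k=3,m=0: 3>0, total = 28+3 = 31
k=3,m=1: 3>1, total = 31+2 = 33
k=3,m=2: 3>2, total = 33+1 = 34
k=3,m=3: not 3>3, total = 34+2 = 36
k=3,m=4: not 3>4, total = 36+2 = 38
k=4,m=0: 4>0, total = 38+4 = 42
k=4,m=1: 4>1, total = 42+3 = 45
k=4,m=2: 4>2, total = 45+2 = 47
k=4,m=3: 4>3, total = 47+1 = 48
k=4,m=4: not 4>4, total = 48+2 = 50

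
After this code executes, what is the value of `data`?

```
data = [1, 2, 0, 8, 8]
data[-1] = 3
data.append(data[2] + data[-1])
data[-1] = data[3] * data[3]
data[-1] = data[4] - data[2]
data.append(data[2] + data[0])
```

[1, 2, 0, 8, 3, 3, 1]

data[-1] = 3 → [1, 2, 0, 8, 3]
append data[2]+data[-1] = 0+3 = 3 → [1, 2, 0, 8, 3, 3]
data[-1] = data[3]*data[3] = 8*8 = 64 → [1, 2, 0, 8, 3, 64]
data[-1] = data[4]-data[2] = 3-0 = 3 → [1, 2, 0, 8, 3, 3]
append data[2]+data[0] = 0+1 = 1 → [1, 2, 0, 8, 3, 3, 1]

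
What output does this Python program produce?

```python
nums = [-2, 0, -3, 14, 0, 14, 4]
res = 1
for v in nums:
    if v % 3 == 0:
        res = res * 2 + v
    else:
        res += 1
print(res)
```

14

v=-2: not %3==0, res = 1+1 = 2
v=0: %3==0, res = 2*2+0 = 4
v=-3: %3==0, res = 4*2+(-3) = 5
v=14: not %3==0, res = 5+1 = 6
v=0: %3==0, res = 6*2+0 = 12
v=14: not %3==0, res = 12+1 = 13
v=4: not %3==0, res = 13+1 = 14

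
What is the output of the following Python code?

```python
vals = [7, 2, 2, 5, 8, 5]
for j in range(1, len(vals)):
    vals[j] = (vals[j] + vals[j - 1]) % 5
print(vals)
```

j=1: vals[1] = (2+7)%5 = 4 → [7, 4, 2, 5, 8, 5]
j=2: vals[2] = (2+4)%5 = 1 → [7, 4, 1, 5, 8, 5]
j=3: vals[3] = (5+1)%5 = 1 → [7, 4, 1, 1, 8, 5]
j=4: vals[4] = (8+1)%5 = 4 → [7, 4, 1, 1, 4, 5]
j=5: vals[5] = (5+4)%5 = 4 → [7, 4, 1, 1, 4, 4]

[7, 4, 1, 1, 4, 4]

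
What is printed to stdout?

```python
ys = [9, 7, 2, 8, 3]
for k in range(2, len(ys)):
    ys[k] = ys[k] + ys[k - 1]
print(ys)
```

k=2: ys[2] = 2+7 = 9 → [9, 7, 9, 8, 3]
k=3: ys[3] = 8+9 = 17 → [9, 7, 9, 17, 3]
k=4: ys[4] = 3+17 = 20 → [9, 7, 9, 17, 20]

[9, 7, 9, 17, 20]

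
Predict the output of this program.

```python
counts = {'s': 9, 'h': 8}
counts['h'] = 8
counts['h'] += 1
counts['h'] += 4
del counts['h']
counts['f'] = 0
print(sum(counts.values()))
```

9

counts['h'] = 8 → {'s': 9, 'h': 8}
counts['h'] = 8+1 = 9 → {'s': 9, 'h': 9}
counts['h'] = 9+4 = 13 → {'s': 9, 'h': 13}
del 'h' → {'s': 9}
counts['f'] = 0 → {'s': 9, 'f': 0}
sum of values = 9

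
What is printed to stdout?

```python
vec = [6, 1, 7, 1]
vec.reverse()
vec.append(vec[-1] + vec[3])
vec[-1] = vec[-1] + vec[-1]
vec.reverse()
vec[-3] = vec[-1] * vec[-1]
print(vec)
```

[24, 6, 1, 7, 1]

reverse → [1, 7, 1, 6]
append vec[-1]+vec[3] = 6+6 = 12 → [1, 7, 1, 6, 12]
vec[-1] = vec[-1]+vec[-1] = 12+12 = 24 → [1, 7, 1, 6, 24]
reverse → [24, 6, 1, 7, 1]
vec[-3] = vec[-1]*vec[-1] = 1*1 = 1 → [24, 6, 1, 7, 1]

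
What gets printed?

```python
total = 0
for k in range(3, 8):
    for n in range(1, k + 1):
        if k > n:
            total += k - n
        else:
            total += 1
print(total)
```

60

k=3,n=1: 3>1, total = 0+2 = 2
k=3,n=2: 3>2, total = 2+1 = 3
k=3,n=3: not 3>3, total = 3+1 = 4
k=4,n=1: 4>1, total = 4+3 = 7
k=4,n=2: 4>2, total = 7+2 = 9
k=4,n=3: 4>3, total = 9+1 = 10
k=4,n=4: not 4>4, total = 10+1 = 11
k=5,n=1: 5>1, total = 11+4 = 15
k=5,n=2: 5>2, total = 15+3 = 18
k=5,n=3: 5>3, total = 18+2 = 20
k=5,n=4: 5>4, total = 20+1 = 21
k=5,n=5: not 5>5, total = 21+1 = 22
k=6,n=1: 6>1, total = 22+5 = 27
k=6,n=2: 6>2, total = 27+4 = 31
k=6,n=3: 6>3, total = 31+3 = 34
k=6,n=4: 6>4, total = 34+2 = 36
k=6,n=5: 6>5, total = 36+1 = 37
k=6,n=6: not 6>6, total = 37+1 = 38
k=7,n=1: 7>1, total = 38+6 = 44
k=7,n=2: 7>2, total = 44+5 = 49
k=7,n=3: 7>3, total = 49+4 = 53
k=7,n=4: 7>4, total = 53+3 = 56
k=7,n=5: 7>5, total = 56+2 = 58
k=7,n=6: 7>6, total = 58+1 = 59
k=7,n=7: not 7>7, total = 59+1 = 60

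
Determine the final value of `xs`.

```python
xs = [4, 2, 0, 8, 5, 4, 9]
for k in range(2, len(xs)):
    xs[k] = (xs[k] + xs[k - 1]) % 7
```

k=2: xs[2] = (0+2)%7 = 2 → [4, 2, 2, 8, 5, 4, 9]
k=3: xs[3] = (8+2)%7 = 3 → [4, 2, 2, 3, 5, 4, 9]
k=4: xs[4] = (5+3)%7 = 1 → [4, 2, 2, 3, 1, 4, 9]
k=5: xs[5] = (4+1)%7 = 5 → [4, 2, 2, 3, 1, 5, 9]
k=6: xs[6] = (9+5)%7 = 0 → [4, 2, 2, 3, 1, 5, 0]

[4, 2, 2, 3, 1, 5, 0]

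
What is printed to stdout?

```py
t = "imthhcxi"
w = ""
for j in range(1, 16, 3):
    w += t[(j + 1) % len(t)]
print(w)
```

tcihx

j=1: add t[2]='t' → 't'
j=4: add t[5]='c' → 'tc'
j=7: add t[0]='i' → 'tci'
j=10: add t[3]='h' → 'tcih'
j=13: add t[6]='x' → 'tcihx'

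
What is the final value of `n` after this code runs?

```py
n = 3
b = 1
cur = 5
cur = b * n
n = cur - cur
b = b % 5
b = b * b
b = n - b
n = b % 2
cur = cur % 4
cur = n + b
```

1

cur = 1*3 = 3
n = 3-3 = 0
b = 1%5 = 1
b = 1*1 = 1
b = 0-1 = -1
n = (-1)%2 = 1
cur = 3%4 = 3
cur = 1+(-1) = 0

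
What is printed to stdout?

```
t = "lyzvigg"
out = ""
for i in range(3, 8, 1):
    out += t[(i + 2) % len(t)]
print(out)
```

gglyz

i=3: add t[5]='g' → 'g'
i=4: add t[6]='g' → 'gg'
i=5: add t[0]='l' → 'ggl'
i=6: add t[1]='y' → 'ggly'
i=7: add t[2]='z' → 'gglyz'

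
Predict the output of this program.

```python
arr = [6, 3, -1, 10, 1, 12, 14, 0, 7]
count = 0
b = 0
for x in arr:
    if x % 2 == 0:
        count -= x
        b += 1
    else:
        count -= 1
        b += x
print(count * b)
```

-690

x=6: even, count = 0-6 = -6; b=1
x=3: not even, count = (-6)-1 = -7; b=4
x=-1: not even, count = (-7)-1 = -8; b=3
x=10: even, count = (-8)-10 = -18; b=4
x=1: not even, count = (-18)-1 = -19; b=5
x=12: even, count = (-19)-12 = -31; b=6
x=14: even, count = (-31)-14 = -45; b=7
x=0: even, count = (-45)-0 = -45; b=8
x=7: not even, count = (-45)-1 = -46; b=15
count*b = (-46)*15 = -690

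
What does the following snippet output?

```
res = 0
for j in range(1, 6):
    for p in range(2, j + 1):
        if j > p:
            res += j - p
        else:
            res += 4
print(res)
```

j=2,p=2: not 2>2, res = 0+4 = 4
j=3,p=2: 3>2, res = 4+1 = 5
j=3,p=3: not 3>3, res = 5+4 = 9
j=4,p=2: 4>2, res = 9+2 = 11
j=4,p=3: 4>3, res = 11+1 = 12
j=4,p=4: not 4>4, res = 12+4 = 16
j=5,p=2: 5>2, res = 16+3 = 19
j=5,p=3: 5>3, res = 19+2 = 21
j=5,p=4: 5>4, res = 21+1 = 22
j=5,p=5: not 5>5, res = 22+4 = 26

26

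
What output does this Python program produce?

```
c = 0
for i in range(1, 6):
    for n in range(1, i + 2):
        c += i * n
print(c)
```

i=1,n=1: c = 0+1 = 1
i=1,n=2: c = 1+2 = 3
i=2,n=1: c = 3+2 = 5
i=2,n=2: c = 5+4 = 9
i=2,n=3: c = 9+6 = 15
i=3,n=1: c = 15+3 = 18
i=3,n=2: c = 18+6 = 24
i=3,n=3: c = 24+9 = 33
i=3,n=4: c = 33+12 = 45
i=4,n=1: c = 45+4 = 49
i=4,n=2: c = 49+8 = 57
i=4,n=3: c = 57+12 = 69
i=4,n=4: c = 69+16 = 85
i=4,n=5: c = 85+20 = 105
i=5,n=1: c = 105+5 = 110
i=5,n=2: c = 110+10 = 120
i=5,n=3: c = 120+15 = 135
i=5,n=4: c = 135+20 = 155
i=5,n=5: c = 155+25 = 180
i=5,n=6: c = 180+30 = 210

210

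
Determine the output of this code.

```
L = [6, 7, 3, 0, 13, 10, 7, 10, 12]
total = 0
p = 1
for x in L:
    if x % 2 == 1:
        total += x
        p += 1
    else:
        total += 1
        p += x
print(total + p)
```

78

x=6: not odd, total = 0+1 = 1; p=7
x=7: odd, total = 1+7 = 8; p=8
x=3: odd, total = 8+3 = 11; p=9
x=0: not odd, total = 11+1 = 12; p=9
x=13: odd, total = 12+13 = 25; p=10
x=10: not odd, total = 25+1 = 26; p=20
x=7: odd, total = 26+7 = 33; p=21
x=10: not odd, total = 33+1 = 34; p=31
x=12: not odd, total = 34+1 = 35; p=43
total+p = 35+43 = 78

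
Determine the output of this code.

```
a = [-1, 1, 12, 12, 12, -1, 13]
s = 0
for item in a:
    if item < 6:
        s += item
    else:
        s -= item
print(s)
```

-50

item=-1: <6, s = 0+(-1) = -1
item=1: <6, s = (-1)+1 = 0
item=12: not <6, s = 0-12 = -12
item=12: not <6, s = (-12)-12 = -24
item=12: not <6, s = (-24)-12 = -36
item=-1: <6, s = (-36)+(-1) = -37
item=13: not <6, s = (-37)-13 = -50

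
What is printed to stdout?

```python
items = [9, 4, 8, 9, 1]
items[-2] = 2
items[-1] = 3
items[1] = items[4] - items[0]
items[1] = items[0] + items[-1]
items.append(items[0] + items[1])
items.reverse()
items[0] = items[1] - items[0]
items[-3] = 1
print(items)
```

items[-2] = 2 → [9, 4, 8, 2, 1]
items[-1] = 3 → [9, 4, 8, 2, 3]
items[1] = items[4]-items[0] = 3-9 = -6 → [9, -6, 8, 2, 3]
items[1] = items[0]+items[-1] = 9+3 = 12 → [9, 12, 8, 2, 3]
append items[0]+items[1] = 9+12 = 21 → [9, 12, 8, 2, 3, 21]
reverse → [21, 3, 2, 8, 12, 9]
items[0] = items[1]-items[0] = 3-21 = -18 → [-18, 3, 2, 8, 12, 9]
items[-3] = 1 → [-18, 3, 2, 1, 12, 9]

[-18, 3, 2, 1, 12, 9]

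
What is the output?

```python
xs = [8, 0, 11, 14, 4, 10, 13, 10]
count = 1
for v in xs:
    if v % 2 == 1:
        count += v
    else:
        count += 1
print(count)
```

v=8: not odd, count = 1+1 = 2
v=0: not odd, count = 2+1 = 3
v=11: odd, count = 3+11 = 14
v=14: not odd, count = 14+1 = 15
v=4: not odd, count = 15+1 = 16
v=10: not odd, count = 16+1 = 17
v=13: odd, count = 17+13 = 30
v=10: not odd, count = 30+1 = 31

31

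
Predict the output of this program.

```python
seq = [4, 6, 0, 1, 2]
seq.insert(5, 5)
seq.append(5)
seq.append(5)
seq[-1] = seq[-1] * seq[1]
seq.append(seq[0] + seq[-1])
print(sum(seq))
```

87

insert 5 at 5 → [4, 6, 0, 1, 2, 5]
append 5 → [4, 6, 0, 1, 2, 5, 5]
append 5 → [4, 6, 0, 1, 2, 5, 5, 5]
seq[-1] = seq[-1]*seq[1] = 5*6 = 30 → [4, 6, 0, 1, 2, 5, 5, 30]
append seq[0]+seq[-1] = 4+30 = 34 → [4, 6, 0, 1, 2, 5, 5, 30, 34]
sum = 87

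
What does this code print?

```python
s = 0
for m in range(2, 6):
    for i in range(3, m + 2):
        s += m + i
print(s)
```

80

m=2,i=3: s = 0+5 = 5
m=3,i=3: s = 5+6 = 11
m=3,i=4: s = 11+7 = 18
m=4,i=3: s = 18+7 = 25
m=4,i=4: s = 25+8 = 33
m=4,i=5: s = 33+9 = 42
m=5,i=3: s = 42+8 = 50
m=5,i=4: s = 50+9 = 59
m=5,i=5: s = 59+10 = 69
m=5,i=6: s = 69+11 = 80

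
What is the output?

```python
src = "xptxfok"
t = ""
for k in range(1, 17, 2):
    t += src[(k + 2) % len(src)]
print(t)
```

k=1: add src[3]='x' → 'x'
k=3: add src[5]='o' → 'xo'
k=5: add src[0]='x' → 'xox'
k=7: add src[2]='t' → 'xoxt'
k=9: add src[4]='f' → 'xoxtf'
k=11: add src[6]='k' → 'xoxtfk'
k=13: add src[1]='p' → 'xoxtfkp'
k=15: add src[3]='x' → 'xoxtfkpx'

xoxtfkpx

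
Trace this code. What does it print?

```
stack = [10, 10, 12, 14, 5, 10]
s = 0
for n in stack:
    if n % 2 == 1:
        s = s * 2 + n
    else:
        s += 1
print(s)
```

14

n=10: not odd, s = 0+1 = 1
n=10: not odd, s = 1+1 = 2
n=12: not odd, s = 2+1 = 3
n=14: not odd, s = 3+1 = 4
n=5: odd, s = 4*2+5 = 13
n=10: not odd, s = 13+1 = 14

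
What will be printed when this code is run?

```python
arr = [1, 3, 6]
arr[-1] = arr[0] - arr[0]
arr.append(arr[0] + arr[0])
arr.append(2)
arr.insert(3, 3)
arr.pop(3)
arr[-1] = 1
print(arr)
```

arr[-1] = arr[0]-arr[0] = 1-1 = 0 → [1, 3, 0]
append arr[0]+arr[0] = 1+1 = 2 → [1, 3, 0, 2]
append 2 → [1, 3, 0, 2, 2]
insert 3 at 3 → [1, 3, 0, 3, 2, 2]
pop(3) removes 3 → [1, 3, 0, 2, 2]
arr[-1] = 1 → [1, 3, 0, 2, 1]

[1, 3, 0, 2, 1]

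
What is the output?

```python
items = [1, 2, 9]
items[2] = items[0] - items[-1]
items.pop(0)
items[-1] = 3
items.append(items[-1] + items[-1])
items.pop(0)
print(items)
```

items[2] = items[0]-items[-1] = 1-9 = -8 → [1, 2, -8]
pop(0) removes 1 → [2, -8]
items[-1] = 3 → [2, 3]
append items[-1]+items[-1] = 3+3 = 6 → [2, 3, 6]
pop(0) removes 2 → [3, 6]

[3, 6]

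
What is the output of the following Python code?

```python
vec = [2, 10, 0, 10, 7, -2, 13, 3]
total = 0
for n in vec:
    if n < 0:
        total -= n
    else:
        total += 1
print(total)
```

n=2: not <0, total = 0+1 = 1
n=10: not <0, total = 1+1 = 2
n=0: not <0, total = 2+1 = 3
n=10: not <0, total = 3+1 = 4
n=7: not <0, total = 4+1 = 5
n=-2: <0, total = 5-(-2) = 7
n=13: not <0, total = 7+1 = 8
n=3: not <0, total = 8+1 = 9

9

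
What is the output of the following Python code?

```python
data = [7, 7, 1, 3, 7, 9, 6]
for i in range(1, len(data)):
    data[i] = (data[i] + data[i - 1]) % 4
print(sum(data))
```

i=1: data[1] = (7+7)%4 = 2 → [7, 2, 1, 3, 7, 9, 6]
i=2: data[2] = (1+2)%4 = 3 → [7, 2, 3, 3, 7, 9, 6]
i=3: data[3] = (3+3)%4 = 2 → [7, 2, 3, 2, 7, 9, 6]
i=4: data[4] = (7+2)%4 = 1 → [7, 2, 3, 2, 1, 9, 6]
i=5: data[5] = (9+1)%4 = 2 → [7, 2, 3, 2, 1, 2, 6]
i=6: data[6] = (6+2)%4 = 0 → [7, 2, 3, 2, 1, 2, 0]
sum = 17

17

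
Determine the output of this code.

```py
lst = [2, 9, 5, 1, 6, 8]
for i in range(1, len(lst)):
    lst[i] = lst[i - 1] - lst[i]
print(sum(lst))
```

-76

i=1: lst[1] = 2-9 = -7 → [2, -7, 5, 1, 6, 8]
i=2: lst[2] = (-7)-5 = -12 → [2, -7, -12, 1, 6, 8]
i=3: lst[3] = (-12)-1 = -13 → [2, -7, -12, -13, 6, 8]
i=4: lst[4] = (-13)-6 = -19 → [2, -7, -12, -13, -19, 8]
i=5: lst[5] = (-19)-8 = -27 → [2, -7, -12, -13, -19, -27]
sum = -76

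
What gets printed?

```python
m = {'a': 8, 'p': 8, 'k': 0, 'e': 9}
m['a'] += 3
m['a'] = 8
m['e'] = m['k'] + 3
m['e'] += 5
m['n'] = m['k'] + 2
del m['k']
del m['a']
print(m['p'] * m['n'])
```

m['a'] = 8+3 = 11 → {'a': 11, 'p': 8, 'k': 0, 'e': 9}
m['a'] = 8 → {'a': 8, 'p': 8, 'k': 0, 'e': 9}
m['e'] = m['k']+3 = 3 → {'a': 8, 'p': 8, 'k': 0, 'e': 3}
m['e'] = 3+5 = 8 → {'a': 8, 'p': 8, 'k': 0, 'e': 8}
m['n'] = m['k']+2 = 2 → {'a': 8, 'p': 8, 'k': 0, 'e': 8, 'n': 2}
del 'k' → {'a': 8, 'p': 8, 'e': 8, 'n': 2}
del 'a' → {'p': 8, 'e': 8, 'n': 2}
m['p']*m['n'] = 8*2 = 16

16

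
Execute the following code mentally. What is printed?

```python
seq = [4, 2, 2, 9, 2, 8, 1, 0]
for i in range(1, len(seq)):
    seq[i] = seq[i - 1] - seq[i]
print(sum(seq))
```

-73

i=1: seq[1] = 4-2 = 2 → [4, 2, 2, 9, 2, 8, 1, 0]
i=2: seq[2] = 2-2 = 0 → [4, 2, 0, 9, 2, 8, 1, 0]
i=3: seq[3] = 0-9 = -9 → [4, 2, 0, -9, 2, 8, 1, 0]
i=4: seq[4] = (-9)-2 = -11 → [4, 2, 0, -9, -11, 8, 1, 0]
i=5: seq[5] = (-11)-8 = -19 → [4, 2, 0, -9, -11, -19, 1, 0]
i=6: seq[6] = (-19)-1 = -20 → [4, 2, 0, -9, -11, -19, -20, 0]
i=7: seq[7] = (-20)-0 = -20 → [4, 2, 0, -9, -11, -19, -20, -20]
sum = -73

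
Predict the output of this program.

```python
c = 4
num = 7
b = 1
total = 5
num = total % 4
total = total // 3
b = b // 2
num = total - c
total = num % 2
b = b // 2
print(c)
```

num = 5%4 = 1
total = 5//3 = 1
b = 1//2 = 0
num = 1-4 = -3
total = (-3)%2 = 1
b = 0//2 = 0

4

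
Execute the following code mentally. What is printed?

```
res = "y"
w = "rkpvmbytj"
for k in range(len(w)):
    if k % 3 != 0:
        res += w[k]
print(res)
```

k=0: skip
k=1: add 'k' → 'yk'
k=2: add 'p' → 'ykp'
k=3: skip
k=4: add 'm' → 'ykpm'
k=5: add 'b' → 'ykpmb'
k=6: skip
k=7: add 't' → 'ykpmbt'
k=8: add 'j' → 'ykpmbtj'

ykpmbtj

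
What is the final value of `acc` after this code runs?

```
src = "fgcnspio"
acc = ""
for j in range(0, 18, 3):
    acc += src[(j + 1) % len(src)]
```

'gsocpf'

j=0: add src[1]='g' → 'g'
j=3: add src[4]='s' → 'gs'
j=6: add src[7]='o' → 'gso'
j=9: add src[2]='c' → 'gsoc'
j=12: add src[5]='p' → 'gsocp'
j=15: add src[0]='f' → 'gsocpf'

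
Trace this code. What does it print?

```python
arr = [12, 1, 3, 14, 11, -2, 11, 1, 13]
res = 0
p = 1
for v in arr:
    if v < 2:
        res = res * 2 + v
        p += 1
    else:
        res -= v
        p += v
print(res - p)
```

-310

v=12: not <2, res = 0-12 = -12; p=13
v=1: <2, res = (-12)*2+1 = -23; p=14
v=3: not <2, res = (-23)-3 = -26; p=17
v=14: not <2, res = (-26)-14 = -40; p=31
v=11: not <2, res = (-40)-11 = -51; p=42
v=-2: <2, res = (-51)*2+(-2) = -104; p=43
v=11: not <2, res = (-104)-11 = -115; p=54
v=1: <2, res = (-115)*2+1 = -229; p=55
v=13: not <2, res = (-229)-13 = -242; p=68
res-p = (-242)-68 = -310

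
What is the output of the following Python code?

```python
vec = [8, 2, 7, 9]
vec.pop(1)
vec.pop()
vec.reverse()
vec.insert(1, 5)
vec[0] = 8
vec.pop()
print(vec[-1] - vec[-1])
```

pop(1) removes 2 → [8, 7, 9]
pop() removes 9 → [8, 7]
reverse → [7, 8]
insert 5 at 1 → [7, 5, 8]
vec[0] = 8 → [8, 5, 8]
pop() removes 8 → [8, 5]
vec[-1]-vec[-1] = 5-5 = 0

0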